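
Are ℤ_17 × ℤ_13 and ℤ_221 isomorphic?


Comparing ℤ_17 × ℤ_13 and ℤ_221:
gcd(17,13) = 1, so ℤ_17 × ℤ_13 ≅ ℤ_221 (CRT)

Yes, ℤ_17 × ℤ_13 ≅ ℤ_221


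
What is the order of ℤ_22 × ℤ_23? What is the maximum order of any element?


|ℤ_22 × ℤ_23| = 22 × 23 = 506
Max element order = lcm(22,23) = 506
Cyclic? Yes (gcd=1)

|ℤ_22×ℤ_23| = 506, max element order = 506


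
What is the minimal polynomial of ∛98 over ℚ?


∛98 satisfies x³ - 98 = 0, irreducible over ℚ (no rational root; 98 is not a perfect cube)

Minimal polynomial: x³ - 98


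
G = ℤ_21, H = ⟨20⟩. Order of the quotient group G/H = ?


|⟨20⟩| = n / gcd(20, 21) = 21 / 1 = 21
H is normal (ℤ_21 is abelian).
|G/H| = |G| / |H| = 21 / 21 = 1

|G/H| = 1


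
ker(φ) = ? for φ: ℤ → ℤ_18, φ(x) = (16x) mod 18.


Kernel = preimage of identity
ker(φ) = {x ∈ ℤ : 16x ≡ 0 (mod 18)}. gcd(16,18) = 2, so 16x ≡ 0 (mod 18) ⟺ x ≡ 0 (mod 18/2 = 9). Hence ker(φ) = 9ℤ

ker(φ) = 9ℤ


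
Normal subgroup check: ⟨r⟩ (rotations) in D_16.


H = ⟨r⟩ (rotations) in D_16
The rotation subgroup ⟨r⟩ has index 2 in D_16, so it is normal

Yes, normal subgroup


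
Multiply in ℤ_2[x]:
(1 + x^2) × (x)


Expand and collect like terms; reduce coefficients mod 2:
x^0: 1·0 = 0 ≡ 0 (mod 2)
x^1: 1·1 + 0·0 = 1 ≡ 1 (mod 2)
x^2: 0·1 + 1·0 = 0 ≡ 0 (mod 2)
x^3: 1·1 = 1 ≡ 1 (mod 2)
Result: x + x^3

f · g = x + x^3


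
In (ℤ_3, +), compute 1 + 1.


Operation: addition mod 3
1 + 1 = (a + b) mod 3 with a = 1, b = 1

1 + 1 = 2


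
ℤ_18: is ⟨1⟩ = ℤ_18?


g generates ℤ_n iff gcd(g, n) = 1
gcd(1, 18) = 1
Since gcd = 1, 1 is a generator.

Yes, 1 generates ℤ_18


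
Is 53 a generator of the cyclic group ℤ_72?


g generates ℤ_n iff gcd(g, n) = 1
gcd(53, 72) = 1
Since gcd = 1, 53 is a generator.

Yes, 53 generates ℤ_72


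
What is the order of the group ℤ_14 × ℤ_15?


|A × B| = |A| · |B|
|ℤ_14 × ℤ_15| = 14 × 15 = 210

|ℤ_14 × ℤ_15| = 210


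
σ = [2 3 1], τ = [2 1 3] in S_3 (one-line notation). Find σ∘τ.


σ∘τ: apply τ first, then σ
1 →τ 2 →σ 3
2 →τ 1 →σ 2
3 →τ 3 →σ 1

σ∘τ = [3 2 1]


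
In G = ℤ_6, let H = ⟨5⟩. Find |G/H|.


|⟨5⟩| = n / gcd(5, 6) = 6 / 1 = 6
H is normal (ℤ_6 is abelian).
|G/H| = |G| / |H| = 6 / 6 = 1

|G/H| = 1


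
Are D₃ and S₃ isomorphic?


Comparing D₃ and S₃:
Both are the unique non-abelian group of order 6

Yes, D₃ ≅ S₃


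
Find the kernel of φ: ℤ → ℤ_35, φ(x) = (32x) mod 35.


Kernel = preimage of identity
ker(φ) = {x ∈ ℤ : 32x ≡ 0 (mod 35)}. gcd(32,35) = 1, so 32x ≡ 0 (mod 35) ⟺ x ≡ 0 (mod 35/1 = 35). Hence ker(φ) = 35ℤ

ker(φ) = 35ℤ


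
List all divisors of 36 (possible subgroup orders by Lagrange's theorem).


Lagrange's theorem: |H| divides |G|
|G| = 36
Divisors of 36: 1, 2, 3, 4, 6, 9, 12, 18, 36

Possible subgroup orders: {1, 2, 3, 4, 6, 9, 12, 18, 36}


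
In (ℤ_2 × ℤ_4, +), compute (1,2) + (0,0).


Operation: componentwise addition mod (2, 4)
(1,2) + (0,0) = ((a₁+b₁) mod 2, (a₂+b₂) mod 4) with a = (1,2), b = (0,0)

(1,2) + (0,0) = (1,2)


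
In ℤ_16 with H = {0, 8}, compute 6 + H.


6 + H = {6 + h (mod 16) : h ∈ H}
6+0=6, 6+8=14

6 + H = {6, 14}


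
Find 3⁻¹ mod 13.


Use the extended Euclidean algorithm to write 1 = 3·s + 13·t; then s mod 13 is the inverse.
Euclidean algorithm:
  3 = 0·13 + 3
  13 = 4·3 + 1
  3 = 3·1 + 0
gcd(3,13) = 1
Back-substitution gives: 3·(-4) + 13·(1) = 1
So 3⁻¹ ≡ -4 ≡ 9 (mod 13)
Check: 3 × 9 = 27 ≡ 1 (mod 13) ✓

3⁻¹ ≡ 9 (mod 13)


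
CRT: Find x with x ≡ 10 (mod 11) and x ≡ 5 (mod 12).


m₁ = 11, m₂ = 12, gcd = 1, so CRT applies. M = m₁·m₂ = 132
Let M₁ = M/m₁ = 12, M₂ = M/m₂ = 11
Find y₁ ≡ M₁⁻¹ (mod m₁): 12⁻¹ ≡ 1 (mod 11)
Find y₂ ≡ M₂⁻¹ (mod m₂): 11⁻¹ ≡ 11 (mod 12)
x = a₁·M₁·y₁ + a₂·M₂·y₂ = 10·12·1 + 5·11·11 = 725
Reduce mod 132: x ≡ 65
Check: 65 mod 11 = 10 ✓, 65 mod 12 = 5 ✓

x ≡ 65 (mod 132)


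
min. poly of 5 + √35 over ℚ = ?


Let α = 5 + √35. Then α - 5 = √35, so (α - 5)² = 35, giving α² - 10α - 10 = 0. Degree 2 and α ∉ ℚ, so this is the minimal polynomial.

Minimal polynomial: x² - 10x - 10


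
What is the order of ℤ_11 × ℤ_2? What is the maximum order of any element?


|ℤ_11 × ℤ_2| = 11 × 2 = 22
Max element order = lcm(11,2) = 22
Cyclic? Yes (gcd=1)

|ℤ_11×ℤ_2| = 22, max element order = 22


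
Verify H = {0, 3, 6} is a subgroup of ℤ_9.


Subgroup test for H = {0, 3, 6} in (ℤ_9, +):
(1) 0 ∈ H? Yes
(2) Closure: for all a,b ∈ H, (a+b) mod 9 ∈ H? Yes
(3) Inverses: for all a ∈ H, -a mod 9 ∈ H? Yes

Yes, H is a subgroup of ℤ_9


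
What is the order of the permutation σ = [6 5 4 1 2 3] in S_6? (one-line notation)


Cycle decomposition: (1 6 3 4) (2 5)
Cycle lengths: 4, 2
Order = lcm(4, 2) = 4

ord(σ) = 4


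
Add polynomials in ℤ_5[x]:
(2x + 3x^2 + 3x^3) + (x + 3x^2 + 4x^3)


Add coefficients mod 5:
x^0: 0 + 0 = 0 (mod 5)
x^1: 2 + 1 = 3 (mod 5)
x^2: 3 + 3 = 1 (mod 5)
x^3: 3 + 4 = 2 (mod 5)
Result: 3x + x^2 + 2x^3

f + g = 3x + x^2 + 2x^3


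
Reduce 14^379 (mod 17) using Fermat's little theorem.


Fermat's little theorem: if p is prime and gcd(a,p)=1, then a^(p-1) ≡ 1 (mod p)
p = 17 is prime, gcd(14,17) = 1
Reduce exponent: 379 mod 16 = 11
So 14^379 ≡ 14^11 (mod 17)
14^11 mod 17 = 10

14^379 ≡ 10 (mod 17)


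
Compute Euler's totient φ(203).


Factor n: 203 = 7 × 29
φ(n) = n · ∏(1 - 1/p) over distinct primes p | n
φ(203) = 203 · (1 - 1/7) · (1 - 1/29) = 168

φ(203) = 168


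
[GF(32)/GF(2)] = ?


GF(32) = GF(2^5), so the extension degree is 5

[GF(32)/GF(2)] = 5


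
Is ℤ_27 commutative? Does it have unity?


ℤ_27 is a commutative ring with unity 1; 27 = 3×9 is composite, so 3·9 ≡ 0 gives zero divisors (not an integral domain)
Commutative: Yes
Integral domain: No
Has unity: Yes

ℤ_27: Commutative=Yes, Unity=Yes


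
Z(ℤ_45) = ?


Z(G) = {g ∈ G | gx = xg for all x ∈ G}
ℤ_45 is abelian, so Z(G) = G

Z(ℤ_45) = ℤ_45


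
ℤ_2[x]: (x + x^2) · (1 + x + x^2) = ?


Expand and collect like terms; reduce coefficients mod 2:
x^0: 0·1 = 0 ≡ 0 (mod 2)
x^1: 0·1 + 1·1 = 1 ≡ 1 (mod 2)
x^2: 0·1 + 1·1 + 1·1 = 2 ≡ 0 (mod 2)
x^3: 1·1 + 1·1 = 2 ≡ 0 (mod 2)
x^4: 1·1 = 1 ≡ 1 (mod 2)
Result: x + x^4

f · g = x + x^4


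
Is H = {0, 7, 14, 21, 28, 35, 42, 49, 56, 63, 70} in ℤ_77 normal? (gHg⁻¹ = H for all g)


H = {0, 7, 14, 21, 28, 35, 42, 49, 56, 63, 70} in ℤ_77
ℤ_77 is abelian; every subgroup of an abelian group is normal

Yes, normal subgroup


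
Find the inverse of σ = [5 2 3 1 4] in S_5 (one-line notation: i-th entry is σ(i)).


To find σ⁻¹, swap domain and range:
σ(1) = 5 → σ⁻¹(5) = 1
σ(2) = 2 → σ⁻¹(2) = 2
σ(3) = 3 → σ⁻¹(3) = 3
σ(4) = 1 → σ⁻¹(1) = 4
σ(5) = 4 → σ⁻¹(4) = 5

σ⁻¹ = [4 2 3 5 1]


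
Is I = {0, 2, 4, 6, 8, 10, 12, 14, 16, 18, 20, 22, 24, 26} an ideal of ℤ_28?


Check ideal conditions for I = {0, 2, 4, 6, 8, 10, 12, 14, 16, 18, 20, 22, 24, 26} in ℤ_28:
(1) I is an additive subgroup? Yes
(2) For r ∈ ℤ_28 and a ∈ I: r·a ∈ I? Yes

Yes, I is an ideal of ℤ_28


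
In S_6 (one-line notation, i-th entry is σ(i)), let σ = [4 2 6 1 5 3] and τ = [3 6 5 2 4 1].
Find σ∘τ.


σ∘τ: apply τ first, then σ
1 →τ 3 →σ 6
2 →τ 6 →σ 3
3 →τ 5 →σ 5
4 →τ 2 →σ 2
5 →τ 4 →σ 1
6 →τ 1 →σ 4

σ∘τ = [6 3 5 2 1 4]


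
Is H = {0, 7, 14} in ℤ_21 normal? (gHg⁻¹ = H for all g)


H = {0, 7, 14} in ℤ_21
ℤ_21 is abelian; every subgroup of an abelian group is normal

Yes, normal subgroup


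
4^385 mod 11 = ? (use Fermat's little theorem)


Fermat's little theorem: if p is prime and gcd(a,p)=1, then a^(p-1) ≡ 1 (mod p)
p = 11 is prime, gcd(4,11) = 1
Reduce exponent: 385 mod 10 = 5
So 4^385 ≡ 4^5 (mod 11)
4^5 mod 11 = 1

4^385 ≡ 1 (mod 11)


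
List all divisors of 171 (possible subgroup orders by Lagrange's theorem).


Lagrange's theorem: |H| divides |G|
|G| = 171
Divisors of 171: 1, 3, 9, 19, 57, 171

Possible subgroup orders: {1, 3, 9, 19, 57, 171}


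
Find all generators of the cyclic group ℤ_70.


g generates ℤ_n iff gcd(g,n) = 1
Prime factors of 70: 2, 5, 7
Generators are g ∈ {1,...,69} not divisible by any of these primes.
Generators: {1, 3, 9, 11, 13, 17, 19, 23, 27, 29, 31, 33, 37, 39, 41, 43, 47, 51, 53, 57, 59, 61, 67, 69}
Number of generators = φ(70) = 24

Generators of ℤ_70 = {1, 3, 9, 11, 13, 17, 19, 23, 27, 29, 31, 33, 37, 39, 41, 43, 47, 51, 53, 57, 59, 61, 67, 69}


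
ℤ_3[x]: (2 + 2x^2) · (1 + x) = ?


Expand and collect like terms; reduce coefficients mod 3:
x^0: 2·1 = 2 ≡ 2 (mod 3)
x^1: 2·1 + 0·1 = 2 ≡ 2 (mod 3)
x^2: 0·1 + 2·1 = 2 ≡ 2 (mod 3)
x^3: 2·1 = 2 ≡ 2 (mod 3)
Result: 2 + 2x + 2x^2 + 2x^3

f · g = 2 + 2x + 2x^2 + 2x^3


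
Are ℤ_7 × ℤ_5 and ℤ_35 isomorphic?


Comparing ℤ_7 × ℤ_5 and ℤ_35:
gcd(7,5) = 1, so ℤ_7 × ℤ_5 ≅ ℤ_35 (CRT)

Yes, ℤ_7 × ℤ_5 ≅ ℤ_35


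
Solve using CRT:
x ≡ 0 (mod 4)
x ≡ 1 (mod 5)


m₁ = 4, m₂ = 5, gcd = 1, so CRT applies. M = m₁·m₂ = 20
Let M₁ = M/m₁ = 5, M₂ = M/m₂ = 4
Find y₁ ≡ M₁⁻¹ (mod m₁): 5⁻¹ ≡ 1 (mod 4)
Find y₂ ≡ M₂⁻¹ (mod m₂): 4⁻¹ ≡ 4 (mod 5)
x = a₁·M₁·y₁ + a₂·M₂·y₂ = 0·5·1 + 1·4·4 = 16
Reduce mod 20: x ≡ 16
Check: 16 mod 4 = 0 ✓, 16 mod 5 = 1 ✓

x ≡ 16 (mod 20)


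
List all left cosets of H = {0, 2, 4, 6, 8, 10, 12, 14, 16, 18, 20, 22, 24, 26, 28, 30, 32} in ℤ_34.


H = {0, 2, 4, 6, 8, 10, 12, 14, 16, 18, 20, 22, 24, 26, 28, 30, 32}, |H| = 17
Number of cosets = |G|/|H| = 34/17 = 2
0 + H = {0, 2, 4, 6, 8, 10, 12, 14, 16, 18, 20, 22, 24, 26, 28, 30, 32}
1 + H = {1, 3, 5, 7, 9, 11, 13, 15, 17, 19, 21, 23, 25, 27, 29, 31, 33}

Cosets: 0+H={0,2,4,6,8,10,12,14,16,18,20,22,24,26,28,30,32}; 1+H={1,3,5,7,9,11,13,15,17,19,21,23,25,27,29,31,33}


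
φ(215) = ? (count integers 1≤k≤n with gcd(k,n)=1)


Factor n: 215 = 5 × 43
φ(n) = n · ∏(1 - 1/p) over distinct primes p | n
φ(215) = 215 · (1 - 1/5) · (1 - 1/43) = 168

φ(215) = 168


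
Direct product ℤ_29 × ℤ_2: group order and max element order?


|ℤ_29 × ℤ_2| = 29 × 2 = 58
Max element order = lcm(29,2) = 58
Cyclic? Yes (gcd=1)

|ℤ_29×ℤ_2| = 58, max element order = 58


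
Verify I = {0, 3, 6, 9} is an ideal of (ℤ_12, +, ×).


Check ideal conditions for I = {0, 3, 6, 9} in ℤ_12:
(1) I is an additive subgroup? Yes
(2) For r ∈ ℤ_12 and a ∈ I: r·a ∈ I? Yes

Yes, I is an ideal of ℤ_12


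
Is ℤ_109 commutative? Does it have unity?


ℤ_109 is a commutative ring with unity 1; 109 is prime, so ℤ_109 is a field (hence an integral domain)
Commutative: Yes
Integral domain: Yes
Has unity: Yes

ℤ_109: Commutative=Yes, Unity=Yes


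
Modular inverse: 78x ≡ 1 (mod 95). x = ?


Use the extended Euclidean algorithm to write 1 = 78·s + 95·t; then s mod 95 is the inverse.
Euclidean algorithm:
  78 = 0·95 + 78
  95 = 1·78 + 17
  78 = 4·17 + 10
  17 = 1·10 + 7
  10 = 1·7 + 3
  7 = 2·3 + 1
  3 = 3·1 + 0
gcd(78,95) = 1
Back-substitution gives: 78·(-28) + 95·(23) = 1
So 78⁻¹ ≡ -28 ≡ 67 (mod 95)
Check: 78 × 67 = 5226 ≡ 1 (mod 95) ✓

78⁻¹ ≡ 67 (mod 95)


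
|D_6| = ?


|D_n| = 2n (n rotations and n reflections)
|D_6| = 2×6 = 12

|D_6| = 12


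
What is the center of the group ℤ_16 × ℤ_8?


Z(G) = {g ∈ G | gx = xg for all x ∈ G}
Direct product of abelian groups is abelian, so Z(G) = G

Z(ℤ_16 × ℤ_8) = ℤ_16 × ℤ_8


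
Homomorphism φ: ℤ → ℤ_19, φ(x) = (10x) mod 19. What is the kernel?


Kernel = preimage of identity
ker(φ) = {x ∈ ℤ : 10x ≡ 0 (mod 19)}. gcd(10,19) = 1, so 10x ≡ 0 (mod 19) ⟺ x ≡ 0 (mod 19/1 = 19). Hence ker(φ) = 19ℤ

ker(φ) = 19ℤ


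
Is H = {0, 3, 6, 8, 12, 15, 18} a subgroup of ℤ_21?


Subgroup test for H = {0, 3, 6, 8, 12, 15, 18} in (ℤ_21, +):
(1) 0 ∈ H? Yes
(2) Closure: for all a,b ∈ H, (a+b) mod 21 ∈ H? No  [counterexample: 3 + 6 = 9 ∉ H]
(3) Inverses: for all a ∈ H, -a mod 21 ∈ H? No

No, H is not a subgroup of ℤ_21


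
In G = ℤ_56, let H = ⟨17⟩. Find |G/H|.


|⟨17⟩| = n / gcd(17, 56) = 56 / 1 = 56
H is normal (ℤ_56 is abelian).
|G/H| = |G| / |H| = 56 / 56 = 1

|G/H| = 1


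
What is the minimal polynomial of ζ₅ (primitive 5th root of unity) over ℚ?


ζ₅ is a root of Φ₅(x) = x⁴ + x³ + x² + x + 1, irreducible over ℚ

Minimal polynomial: x⁴ + x³ + x² + x + 1


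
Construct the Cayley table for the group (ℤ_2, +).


Elements: {0, 1}
Operation: addition mod 2
Entry (a, b) = (a + b) mod 2

Cayley table:
  | 0 | 1
0 | 0 | 1
1 | 1 | 0


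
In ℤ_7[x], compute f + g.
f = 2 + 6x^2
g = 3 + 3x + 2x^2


Add coefficients mod 7:
x^0: 2 + 3 = 5 (mod 7)
x^1: 0 + 3 = 3 (mod 7)
x^2: 6 + 2 = 1 (mod 7)
Result: 5 + 3x + x^2

f + g = 5 + 3x + x^2


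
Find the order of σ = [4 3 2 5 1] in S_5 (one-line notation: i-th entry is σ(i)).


Cycle decomposition: (1 4 5) (2 3)
Cycle lengths: 3, 2
Order = lcm(3, 2) = 6

ord(σ) = 6


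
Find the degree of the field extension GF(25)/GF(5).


GF(25) = GF(5^2), so the extension degree is 2

[GF(25)/GF(5)] = 2


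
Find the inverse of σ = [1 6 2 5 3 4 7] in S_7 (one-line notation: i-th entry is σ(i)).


To find σ⁻¹, swap domain and range:
σ(1) = 1 → σ⁻¹(1) = 1
σ(2) = 6 → σ⁻¹(6) = 2
σ(3) = 2 → σ⁻¹(2) = 3
σ(4) = 5 → σ⁻¹(5) = 4
σ(5) = 3 → σ⁻¹(3) = 5
σ(6) = 4 → σ⁻¹(4) = 6
σ(7) = 7 → σ⁻¹(7) = 7

σ⁻¹ = [1 3 5 6 4 2 7]


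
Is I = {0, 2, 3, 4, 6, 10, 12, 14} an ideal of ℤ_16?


Check ideal conditions for I = {0, 2, 3, 4, 6, 10, 12, 14} in ℤ_16:
(1) I is an additive subgroup? No
(2) For r ∈ ℤ_16 and a ∈ I: r·a ∈ I? No  [counterexample: r=2, a=4, r·a mod 16 = 8 ∉ I]

No, I is not an ideal of ℤ_16


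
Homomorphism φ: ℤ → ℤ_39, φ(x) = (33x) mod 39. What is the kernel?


Kernel = preimage of identity
ker(φ) = {x ∈ ℤ : 33x ≡ 0 (mod 39)}. gcd(33,39) = 3, so 33x ≡ 0 (mod 39) ⟺ x ≡ 0 (mod 39/3 = 13). Hence ker(φ) = 13ℤ

ker(φ) = 13ℤ


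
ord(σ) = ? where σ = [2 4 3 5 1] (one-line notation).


Cycle decomposition: (1 2 4 5)
Cycle lengths: 4
Order = lcm(4) = 4

ord(σ) = 4


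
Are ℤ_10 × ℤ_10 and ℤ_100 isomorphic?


Comparing ℤ_10 × ℤ_10 and ℤ_100:
gcd(10,10) = 10 ≠ 1. Max element order in ℤ_10×ℤ_10 is lcm(10,10) = 10 < 100, so it has no element of order 100

No, ℤ_10 × ℤ_10 ≇ ℤ_100


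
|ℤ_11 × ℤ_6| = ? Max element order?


|ℤ_11 × ℤ_6| = 11 × 6 = 66
Max element order = lcm(11,6) = 66
Cyclic? Yes (gcd=1)

|ℤ_11×ℤ_6| = 66, max element order = 66


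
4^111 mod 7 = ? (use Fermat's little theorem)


Fermat's little theorem: if p is prime and gcd(a,p)=1, then a^(p-1) ≡ 1 (mod p)
p = 7 is prime, gcd(4,7) = 1
Reduce exponent: 111 mod 6 = 3
So 4^111 ≡ 4^3 (mod 7)
4^3 mod 7 = 1

4^111 ≡ 1 (mod 7)


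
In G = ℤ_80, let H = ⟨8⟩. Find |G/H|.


|⟨8⟩| = n / gcd(8, 80) = 80 / 8 = 10
H is normal (ℤ_80 is abelian).
|G/H| = |G| / |H| = 80 / 10 = 8

|G/H| = 8


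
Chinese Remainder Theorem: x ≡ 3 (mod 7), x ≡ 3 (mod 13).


m₁ = 7, m₂ = 13, gcd = 1, so CRT applies. M = m₁·m₂ = 91
Let M₁ = M/m₁ = 13, M₂ = M/m₂ = 7
Find y₁ ≡ M₁⁻¹ (mod m₁): 13⁻¹ ≡ 6 (mod 7)
Find y₂ ≡ M₂⁻¹ (mod m₂): 7⁻¹ ≡ 2 (mod 13)
x = a₁·M₁·y₁ + a₂·M₂·y₂ = 3·13·6 + 3·7·2 = 276
Reduce mod 91: x ≡ 3
Check: 3 mod 7 = 3 ✓, 3 mod 13 = 3 ✓

x ≡ 3 (mod 91)


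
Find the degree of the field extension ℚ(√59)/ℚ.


√59 has minimal polynomial x² - 59 (irreducible over ℚ since 59 is squarefree)

[ℚ(√59)/ℚ] = 2


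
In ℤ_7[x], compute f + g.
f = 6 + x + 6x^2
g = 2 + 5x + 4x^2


Add coefficients mod 7:
x^0: 6 + 2 = 1 (mod 7)
x^1: 1 + 5 = 6 (mod 7)
x^2: 6 + 4 = 3 (mod 7)
Result: 1 + 6x + 3x^2

f + g = 1 + 6x + 3x^2


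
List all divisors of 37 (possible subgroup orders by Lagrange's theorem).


Lagrange's theorem: |H| divides |G|
|G| = 37
Divisors of 37: 1, 37

Possible subgroup orders: {1, 37}


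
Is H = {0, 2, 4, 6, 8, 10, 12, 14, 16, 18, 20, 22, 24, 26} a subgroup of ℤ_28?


Subgroup test for H = {0, 2, 4, 6, 8, 10, 12, 14, 16, 18, 20, 22, 24, 26} in (ℤ_28, +):
(1) 0 ∈ H? Yes
(2) Closure: for all a,b ∈ H, (a+b) mod 28 ∈ H? Yes
(3) Inverses: for all a ∈ H, -a mod 28 ∈ H? Yes

Yes, H is a subgroup of ℤ_28


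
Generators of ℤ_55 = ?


g generates ℤ_n iff gcd(g,n) = 1
Prime factors of 55: 5, 11
Generators are g ∈ {1,...,54} not divisible by any of these primes.
Generators: {1, 2, 3, 4, 6, 7, 8, 9, 12, 13, 14, 16, 17, 18, 19, 21, 23, 24, 26, 27, 28, 29, 31, 32, 34, 36, 37, 38, 39, 41, 42, 43, 46, 47, 48, 49, 51, 52, 53, 54}
Number of generators = φ(55) = 40

Generators of ℤ_55 = {1, 2, 3, 4, 6, 7, 8, 9, 12, 13, 14, 16, 17, 18, 19, 21, 23, 24, 26, 27, 28, 29, 31, 32, 34, 36, 37, 38, 39, 41, 42, 43, 46, 47, 48, 49, 51, 52, 53, 54}


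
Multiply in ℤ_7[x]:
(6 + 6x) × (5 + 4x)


Expand and collect like terms; reduce coefficients mod 7:
x^0: 6·5 = 30 ≡ 2 (mod 7)
x^1: 6·4 + 6·5 = 54 ≡ 5 (mod 7)
x^2: 6·4 = 24 ≡ 3 (mod 7)
Result: 2 + 5x + 3x^2

f · g = 2 + 5x + 3x^2


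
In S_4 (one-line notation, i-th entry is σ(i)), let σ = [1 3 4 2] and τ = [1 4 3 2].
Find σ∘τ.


σ∘τ: apply τ first, then σ
1 →τ 1 →σ 1
2 →τ 4 →σ 2
3 →τ 3 →σ 4
4 →τ 2 →σ 3

σ∘τ = [1 2 4 3]


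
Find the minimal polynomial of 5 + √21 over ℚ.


Let α = 5 + √21. Then α - 5 = √21, so (α - 5)² = 21, giving α² - 10α + 4 = 0. Degree 2 and α ∉ ℚ, so this is the minimal polynomial.

Minimal polynomial: x² - 10x + 4


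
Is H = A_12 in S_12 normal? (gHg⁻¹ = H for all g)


H = A_12 in S_12
A_12 has index 2 in S_12, and every subgroup of index 2 is normal

Yes, normal subgroup


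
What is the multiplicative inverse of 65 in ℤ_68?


Use the extended Euclidean algorithm to write 1 = 65·s + 68·t; then s mod 68 is the inverse.
Euclidean algorithm:
  65 = 0·68 + 65
  68 = 1·65 + 3
  65 = 21·3 + 2
  3 = 1·2 + 1
  2 = 2·1 + 0
gcd(65,68) = 1
Back-substitution gives: 65·(-23) + 68·(22) = 1
So 65⁻¹ ≡ -23 ≡ 45 (mod 68)
Check: 65 × 45 = 2925 ≡ 1 (mod 68) ✓

65⁻¹ ≡ 45 (mod 68)


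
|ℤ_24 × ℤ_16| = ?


|A × B| = |A| · |B|
|ℤ_24 × ℤ_16| = 24 × 16 = 384

|ℤ_24 × ℤ_16| = 384


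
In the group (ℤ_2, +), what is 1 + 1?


Operation: addition mod 2
1 + 1 = (a + b) mod 2 with a = 1, b = 1

1 + 1 = 0


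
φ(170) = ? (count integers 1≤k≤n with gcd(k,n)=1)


Factor n: 170 = 2 × 5 × 17
φ(n) = n · ∏(1 - 1/p) over distinct primes p | n
φ(170) = 170 · (1 - 1/2) · (1 - 1/5) · (1 - 1/17) = 64

φ(170) = 64


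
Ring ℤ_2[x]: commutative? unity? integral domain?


ℤ_2 is a field (n prime), so ℤ_2[x] is a commutative integral domain with unity
Commutative: Yes
Integral domain: Yes
Has unity: Yes

ℤ_2[x]: Commutative=Yes, Unity=Yes


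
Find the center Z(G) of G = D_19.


Z(G) = {g ∈ G | gx = xg for all x ∈ G}
For odd n, Z(D_n) = {e}: no nontrivial rotation commutes with all reflections

Z(D_19) = {e}


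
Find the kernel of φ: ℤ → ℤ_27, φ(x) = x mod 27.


Kernel = preimage of identity
ker(φ) = {x ∈ ℤ : x ≡ 0 (mod 27)} = 27ℤ = {0, ±27, ±54, ...}

ker(φ) = 27ℤ


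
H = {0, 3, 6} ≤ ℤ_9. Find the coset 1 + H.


1 + H = {1 + h (mod 9) : h ∈ H}
1+0=1, 1+3=4, 1+6=7

1 + H = {1, 4, 7}


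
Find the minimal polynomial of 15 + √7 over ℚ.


Let α = 15 + √7. Then α - 15 = √7, so (α - 15)² = 7, giving α² - 30α + 218 = 0. Degree 2 and α ∉ ℚ, so this is the minimal polynomial.

Minimal polynomial: x² - 30x + 218


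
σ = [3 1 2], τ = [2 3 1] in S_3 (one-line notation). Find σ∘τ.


σ∘τ: apply τ first, then σ
1 →τ 2 →σ 1
2 →τ 3 →σ 2
3 →τ 1 →σ 3

σ∘τ = [1 2 3]


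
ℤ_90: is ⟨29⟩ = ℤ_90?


g generates ℤ_n iff gcd(g, n) = 1
gcd(29, 90) = 1
Since gcd = 1, 29 is a generator.

Yes, 29 generates ℤ_90


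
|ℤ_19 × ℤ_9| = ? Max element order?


|ℤ_19 × ℤ_9| = 19 × 9 = 171
Max element order = lcm(19,9) = 171
Cyclic? Yes (gcd=1)

|ℤ_19×ℤ_9| = 171, max element order = 171


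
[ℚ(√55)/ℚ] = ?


√55 has minimal polynomial x² - 55 (irreducible over ℚ since 55 is squarefree)

[ℚ(√55)/ℚ] = 2


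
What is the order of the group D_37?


|D_n| = 2n (n rotations and n reflections)
|D_37| = 2×37 = 74

|D_37| = 74


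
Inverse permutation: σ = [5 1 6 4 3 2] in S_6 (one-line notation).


To find σ⁻¹, swap domain and range:
σ(1) = 5 → σ⁻¹(5) = 1
σ(2) = 1 → σ⁻¹(1) = 2
σ(3) = 6 → σ⁻¹(6) = 3
σ(4) = 4 → σ⁻¹(4) = 4
σ(5) = 3 → σ⁻¹(3) = 5
σ(6) = 2 → σ⁻¹(2) = 6

σ⁻¹ = [2 6 5 4 1 3]


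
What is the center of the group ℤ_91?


Z(G) = {g ∈ G | gx = xg for all x ∈ G}
ℤ_91 is abelian, so Z(G) = G

Z(ℤ_91) = ℤ_91


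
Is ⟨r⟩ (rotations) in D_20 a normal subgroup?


H = ⟨r⟩ (rotations) in D_20
The rotation subgroup ⟨r⟩ has index 2 in D_20, so it is normal

Yes, normal subgroup


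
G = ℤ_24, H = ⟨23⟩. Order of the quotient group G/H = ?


|⟨23⟩| = n / gcd(23, 24) = 24 / 1 = 24
H is normal (ℤ_24 is abelian).
|G/H| = |G| / |H| = 24 / 24 = 1

|G/H| = 1


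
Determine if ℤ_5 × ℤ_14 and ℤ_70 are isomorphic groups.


Comparing ℤ_5 × ℤ_14 and ℤ_70:
gcd(5,14) = 1, so ℤ_5 × ℤ_14 ≅ ℤ_70 (CRT)

Yes, ℤ_5 × ℤ_14 ≅ ℤ_70


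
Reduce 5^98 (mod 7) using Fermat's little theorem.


Fermat's little theorem: if p is prime and gcd(a,p)=1, then a^(p-1) ≡ 1 (mod p)
p = 7 is prime, gcd(5,7) = 1
Reduce exponent: 98 mod 6 = 2
So 5^98 ≡ 5^2 (mod 7)
5^2 mod 7 = 4

5^98 ≡ 4 (mod 7)


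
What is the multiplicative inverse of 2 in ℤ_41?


Use the extended Euclidean algorithm to write 1 = 2·s + 41·t; then s mod 41 is the inverse.
Euclidean algorithm:
  2 = 0·41 + 2
  41 = 20·2 + 1
  2 = 2·1 + 0
gcd(2,41) = 1
Back-substitution gives: 2·(-20) + 41·(1) = 1
So 2⁻¹ ≡ -20 ≡ 21 (mod 41)
Check: 2 × 21 = 42 ≡ 1 (mod 41) ✓

2⁻¹ ≡ 21 (mod 41)


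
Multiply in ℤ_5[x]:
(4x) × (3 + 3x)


Expand and collect like terms; reduce coefficients mod 5:
x^0: 0·3 = 0 ≡ 0 (mod 5)
x^1: 0·3 + 4·3 = 12 ≡ 2 (mod 5)
x^2: 4·3 = 12 ≡ 2 (mod 5)
Result: 2x + 2x^2

f · g = 2x + 2x^2


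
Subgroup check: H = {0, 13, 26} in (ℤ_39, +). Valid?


Subgroup test for H = {0, 13, 26} in (ℤ_39, +):
(1) 0 ∈ H? Yes
(2) Closure: for all a,b ∈ H, (a+b) mod 39 ∈ H? Yes
(3) Inverses: for all a ∈ H, -a mod 39 ∈ H? Yes

Yes, H is a subgroup of ℤ_39


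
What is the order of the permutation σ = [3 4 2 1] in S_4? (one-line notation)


Cycle decomposition: (1 3 2 4)
Cycle lengths: 4
Order = lcm(4) = 4

ord(σ) = 4


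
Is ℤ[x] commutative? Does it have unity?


Polynomial ring over ℤ (an integral domain) is a commutative integral domain with unity 1
Commutative: Yes
Integral domain: Yes
Has unity: Yes

ℤ[x]: Commutative=Yes, Unity=Yes


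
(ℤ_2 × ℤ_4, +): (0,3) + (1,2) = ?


Operation: componentwise addition mod (2, 4)
(0,3) + (1,2) = ((a₁+b₁) mod 2, (a₂+b₂) mod 4) with a = (0,3), b = (1,2)

(0,3) + (1,2) = (1,1)


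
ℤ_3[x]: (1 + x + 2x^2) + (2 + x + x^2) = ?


Add coefficients mod 3:
x^0: 1 + 2 = 0 (mod 3)
x^1: 1 + 1 = 2 (mod 3)
x^2: 2 + 1 = 0 (mod 3)
Result: 2x

f + g = 2x


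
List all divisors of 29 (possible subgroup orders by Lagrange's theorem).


Lagrange's theorem: |H| divides |G|
|G| = 29
Divisors of 29: 1, 29

Possible subgroup orders: {1, 29}


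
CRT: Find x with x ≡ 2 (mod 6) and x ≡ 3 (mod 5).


m₁ = 6, m₂ = 5, gcd = 1, so CRT applies. M = m₁·m₂ = 30
Let M₁ = M/m₁ = 5, M₂ = M/m₂ = 6
Find y₁ ≡ M₁⁻¹ (mod m₁): 5⁻¹ ≡ 5 (mod 6)
Find y₂ ≡ M₂⁻¹ (mod m₂): 6⁻¹ ≡ 1 (mod 5)
x = a₁·M₁·y₁ + a₂·M₂·y₂ = 2·5·5 + 3·6·1 = 68
Reduce mod 30: x ≡ 8
Check: 8 mod 6 = 2 ✓, 8 mod 5 = 3 ✓

x ≡ 8 (mod 30)


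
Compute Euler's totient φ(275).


Factor n: 275 = 5^2 × 11
φ(n) = n · ∏(1 - 1/p) over distinct primes p | n
φ(275) = 275 · (1 - 1/5) · (1 - 1/11) = 200

φ(275) = 200


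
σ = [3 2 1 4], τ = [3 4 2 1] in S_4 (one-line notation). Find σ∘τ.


σ∘τ: apply τ first, then σ
1 →τ 3 →σ 1
2 →τ 4 →σ 4
3 →τ 2 →σ 2
4 →τ 1 →σ 3

σ∘τ = [1 4 2 3]


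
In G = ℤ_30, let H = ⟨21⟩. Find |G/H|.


|⟨21⟩| = n / gcd(21, 30) = 30 / 3 = 10
H is normal (ℤ_30 is abelian).
|G/H| = |G| / |H| = 30 / 10 = 3

|G/H| = 3


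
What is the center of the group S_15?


Z(G) = {g ∈ G | gx = xg for all x ∈ G}
S_n is non-abelian for n ≥ 3; Z(S_15) is trivial

Z(S_15) = {e}


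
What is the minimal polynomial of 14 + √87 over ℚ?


Let α = 14 + √87. Then α - 14 = √87, so (α - 14)² = 87, giving α² - 28α + 109 = 0. Degree 2 and α ∉ ℚ, so this is the minimal polynomial.

Minimal polynomial: x² - 28x + 109


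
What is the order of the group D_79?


|D_n| = 2n (n rotations and n reflections)
|D_79| = 2×79 = 158

|D_79| = 158


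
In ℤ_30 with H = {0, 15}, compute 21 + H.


21 + H = {21 + h (mod 30) : h ∈ H}
21+0=21, 21+15=6
21 + H = {6, 21} = 6 + H

21 + H = {6, 21}


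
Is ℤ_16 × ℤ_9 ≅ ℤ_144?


Comparing ℤ_16 × ℤ_9 and ℤ_144:
gcd(16,9) = 1, so ℤ_16 × ℤ_9 ≅ ℤ_144 (CRT)

Yes, ℤ_16 × ℤ_9 ≅ ℤ_144


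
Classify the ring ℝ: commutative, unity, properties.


ℝ is a field: commutative, has unity, every nonzero element is a unit (hence an integral domain)
Commutative: Yes
Integral domain: Yes
Has unity: Yes

ℝ: Commutative=Yes, Unity=Yes


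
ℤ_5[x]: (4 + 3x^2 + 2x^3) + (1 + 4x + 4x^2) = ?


Add coefficients mod 5:
x^0: 4 + 1 = 0 (mod 5)
x^1: 0 + 4 = 4 (mod 5)
x^2: 3 + 4 = 2 (mod 5)
x^3: 2 + 0 = 2 (mod 5)
Result: 4x + 2x^2 + 2x^3

f + g = 4x + 2x^2 + 2x^3


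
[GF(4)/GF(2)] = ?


GF(4) = GF(2^2), so the extension degree is 2

[GF(4)/GF(2)] = 2


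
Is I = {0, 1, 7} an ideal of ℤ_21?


Check ideal conditions for I = {0, 1, 7} in ℤ_21:
(1) I is an additive subgroup? No
(2) For r ∈ ℤ_21 and a ∈ I: r·a ∈ I? No  [counterexample: r=2, a=1, r·a mod 21 = 2 ∉ I]

No, I is not an ideal of ℤ_21


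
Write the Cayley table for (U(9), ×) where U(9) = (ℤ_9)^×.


Elements: {1, 2, 4, 5, 7, 8}
Operation: multiplication mod 9
Entry (a, b) = (a × b) mod 9

Cayley table:
  | 1 | 2 | 4 | 5 | 7 | 8
1 | 1 | 2 | 4 | 5 | 7 | 8
2 | 2 | 4 | 8 | 1 | 5 | 7
4 | 4 | 8 | 7 | 2 | 1 | 5
5 | 5 | 1 | 2 | 7 | 8 | 4
7 | 7 | 5 | 1 | 8 | 4 | 2
8 | 8 | 7 | 5 | 4 | 2 | 1


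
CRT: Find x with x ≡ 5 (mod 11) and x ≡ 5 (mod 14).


m₁ = 11, m₂ = 14, gcd = 1, so CRT applies. M = m₁·m₂ = 154
Let M₁ = M/m₁ = 14, M₂ = M/m₂ = 11
Find y₁ ≡ M₁⁻¹ (mod m₁): 14⁻¹ ≡ 4 (mod 11)
Find y₂ ≡ M₂⁻¹ (mod m₂): 11⁻¹ ≡ 9 (mod 14)
x = a₁·M₁·y₁ + a₂·M₂·y₂ = 5·14·4 + 5·11·9 = 775
Reduce mod 154: x ≡ 5
Check: 5 mod 11 = 5 ✓, 5 mod 14 = 5 ✓

x ≡ 5 (mod 154)


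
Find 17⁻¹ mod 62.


Use the extended Euclidean algorithm to write 1 = 17·s + 62·t; then s mod 62 is the inverse.
Euclidean algorithm:
  17 = 0·62 + 17
  62 = 3·17 + 11
  17 = 1·11 + 6
  11 = 1·6 + 5
  6 = 1·5 + 1
  5 = 5·1 + 0
gcd(17,62) = 1
Back-substitution gives: 17·(11) + 62·(-3) = 1
So 17⁻¹ ≡ 11 ≡ 11 (mod 62)
Check: 17 × 11 = 187 ≡ 1 (mod 62) ✓

17⁻¹ ≡ 11 (mod 62)


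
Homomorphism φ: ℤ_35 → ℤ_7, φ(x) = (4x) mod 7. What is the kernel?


Kernel = preimage of identity
ker(φ) = {x ∈ ℤ_35 : 4x ≡ 0 (mod 7)}. Since 7 | 35, φ is well-defined. The kernel is the cyclic subgroup ⟨7⟩ of ℤ_35 (order 5), i.e. {0, 7, 14, 21, 28}

ker(φ) = {0, 7, 14, 21, 28}


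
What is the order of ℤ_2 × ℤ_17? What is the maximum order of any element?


|ℤ_2 × ℤ_17| = 2 × 17 = 34
Max element order = lcm(2,17) = 34
Cyclic? Yes (gcd=1)

|ℤ_2×ℤ_17| = 34, max element order = 34


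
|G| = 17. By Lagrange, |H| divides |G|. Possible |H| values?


Lagrange's theorem: |H| divides |G|
|G| = 17
Divisors of 17: 1, 17

Possible subgroup orders: {1, 17}


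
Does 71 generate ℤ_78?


g generates ℤ_n iff gcd(g, n) = 1
gcd(71, 78) = 1
Since gcd = 1, 71 is a generator.

Yes, 71 generates ℤ_78


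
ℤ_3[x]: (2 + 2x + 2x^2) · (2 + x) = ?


Expand and collect like terms; reduce coefficients mod 3:
x^0: 2·2 = 4 ≡ 1 (mod 3)
x^1: 2·1 + 2·2 = 6 ≡ 0 (mod 3)
x^2: 2·1 + 2·2 = 6 ≡ 0 (mod 3)
x^3: 2·1 = 2 ≡ 2 (mod 3)
Result: 1 + 2x^3

f · g = 1 + 2x^3


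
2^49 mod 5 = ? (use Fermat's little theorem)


Fermat's little theorem: if p is prime and gcd(a,p)=1, then a^(p-1) ≡ 1 (mod p)
p = 5 is prime, gcd(2,5) = 1
Reduce exponent: 49 mod 4 = 1
So 2^49 ≡ 2^1 (mod 5)
2^1 mod 5 = 2

2^49 ≡ 2 (mod 5)


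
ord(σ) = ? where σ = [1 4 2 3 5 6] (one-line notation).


Cycle decomposition: (2 4 3)
Cycle lengths: 3
Order = lcm(3) = 3

ord(σ) = 3


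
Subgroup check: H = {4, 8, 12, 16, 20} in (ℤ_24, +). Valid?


Subgroup test for H = {4, 8, 12, 16, 20} in (ℤ_24, +):
(1) 0 ∈ H? No
(2) Closure: for all a,b ∈ H, (a+b) mod 24 ∈ H? No  [counterexample: 4 + 20 = 0 ∉ H]
(3) Inverses: for all a ∈ H, -a mod 24 ∈ H? Yes

No, H is not a subgroup of ℤ_24


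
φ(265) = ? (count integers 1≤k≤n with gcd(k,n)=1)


Factor n: 265 = 5 × 53
φ(n) = n · ∏(1 - 1/p) over distinct primes p | n
φ(265) = 265 · (1 - 1/5) · (1 - 1/53) = 208

φ(265) = 208


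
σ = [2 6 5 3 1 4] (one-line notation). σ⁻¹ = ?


To find σ⁻¹, swap domain and range:
σ(1) = 2 → σ⁻¹(2) = 1
σ(2) = 6 → σ⁻¹(6) = 2
σ(3) = 5 → σ⁻¹(5) = 3
σ(4) = 3 → σ⁻¹(3) = 4
σ(5) = 1 → σ⁻¹(1) = 5
σ(6) = 4 → σ⁻¹(4) = 6

σ⁻¹ = [5 1 4 6 3 2]


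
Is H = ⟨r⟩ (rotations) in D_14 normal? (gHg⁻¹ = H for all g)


H = ⟨r⟩ (rotations) in D_14
The rotation subgroup ⟨r⟩ has index 2 in D_14, so it is normal

Yes, normal subgroup


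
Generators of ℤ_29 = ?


g generates ℤ_n iff gcd(g,n) = 1
Prime factors of 29: 29
Generators are g ∈ {1,...,28} not divisible by any of these primes.
Generators: {1, 2, 3, 4, 5, 6, 7, 8, 9, 10, 11, 12, 13, 14, 15, 16, 17, 18, 19, 20, 21, 22, 23, 24, 25, 26, 27, 28}
Number of generators = φ(29) = 28

Generators of ℤ_29 = {1, 2, 3, 4, 5, 6, 7, 8, 9, 10, 11, 12, 13, 14, 15, 16, 17, 18, 19, 20, 21, 22, 23, 24, 25, 26, 27, 28}


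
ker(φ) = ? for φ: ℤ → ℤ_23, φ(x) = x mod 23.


Kernel = preimage of identity
ker(φ) = {x ∈ ℤ : x ≡ 0 (mod 23)} = 23ℤ = {0, ±23, ±46, ...}

ker(φ) = 23ℤ


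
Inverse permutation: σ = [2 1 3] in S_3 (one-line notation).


To find σ⁻¹, swap domain and range:
σ(1) = 2 → σ⁻¹(2) = 1
σ(2) = 1 → σ⁻¹(1) = 2
σ(3) = 3 → σ⁻¹(3) = 3

σ⁻¹ = [2 1 3]


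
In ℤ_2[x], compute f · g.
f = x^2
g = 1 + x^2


Expand and collect like terms; reduce coefficients mod 2:
x^0: 0·1 = 0 ≡ 0 (mod 2)
x^1: 0·0 + 0·1 = 0 ≡ 0 (mod 2)
x^2: 0·1 + 0·0 + 1·1 = 1 ≡ 1 (mod 2)
x^3: 0·1 + 1·0 = 0 ≡ 0 (mod 2)
x^4: 1·1 = 1 ≡ 1 (mod 2)
Result: x^2 + x^4

f · g = x^2 + x^4


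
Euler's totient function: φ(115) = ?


Factor n: 115 = 5 × 23
φ(n) = n · ∏(1 - 1/p) over distinct primes p | n
φ(115) = 115 · (1 - 1/5) · (1 - 1/23) = 88

φ(115) = 88


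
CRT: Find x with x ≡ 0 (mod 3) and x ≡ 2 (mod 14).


m₁ = 3, m₂ = 14, gcd = 1, so CRT applies. M = m₁·m₂ = 42
Let M₁ = M/m₁ = 14, M₂ = M/m₂ = 3
Find y₁ ≡ M₁⁻¹ (mod m₁): 14⁻¹ ≡ 2 (mod 3)
Find y₂ ≡ M₂⁻¹ (mod m₂): 3⁻¹ ≡ 5 (mod 14)
x = a₁·M₁·y₁ + a₂·M₂·y₂ = 0·14·2 + 2·3·5 = 30
Reduce mod 42: x ≡ 30
Check: 30 mod 3 = 0 ✓, 30 mod 14 = 2 ✓

x ≡ 30 (mod 42)


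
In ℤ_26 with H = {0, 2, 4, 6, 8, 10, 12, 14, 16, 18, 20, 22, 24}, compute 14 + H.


14 + H = {14 + h (mod 26) : h ∈ H}
14+0=14, 14+2=16, 14+4=18, 14+6=20, 14+8=22, 14+10=24, 14+12=0, 14+14=2, 14+16=4, 14+18=6, 14+20=8, 14+22=10, 14+24=12
14 + H = {0, 2, 4, 6, 8, 10, 12, 14, 16, 18, 20, 22, 24} = 0 + H

14 + H = {0, 2, 4, 6, 8, 10, 12, 14, 16, 18, 20, 22, 24}


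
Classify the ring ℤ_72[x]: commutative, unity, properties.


ℤ_72 has zero divisors (2·36 ≡ 0), and these lift to constant zero divisors in ℤ_72[x]; so not an integral domain
Commutative: Yes
Integral domain: No
Has unity: Yes

ℤ_72[x]: Commutative=Yes, Unity=Yes


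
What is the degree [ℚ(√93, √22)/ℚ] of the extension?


[ℚ(√93,√22):ℚ] = [ℚ(√93,√22):ℚ(√93)]·[ℚ(√93):ℚ] = 2·2 = 4

[ℚ(√93, √22)/ℚ] = 4


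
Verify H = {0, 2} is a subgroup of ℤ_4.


Subgroup test for H = {0, 2} in (ℤ_4, +):
(1) 0 ∈ H? Yes
(2) Closure: for all a,b ∈ H, (a+b) mod 4 ∈ H? Yes
(3) Inverses: for all a ∈ H, -a mod 4 ∈ H? Yes

Yes, H is a subgroup of ℤ_4


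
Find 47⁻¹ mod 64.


Use the extended Euclidean algorithm to write 1 = 47·s + 64·t; then s mod 64 is the inverse.
Euclidean algorithm:
  47 = 0·64 + 47
  64 = 1·47 + 17
  47 = 2·17 + 13
  17 = 1·13 + 4
  13 = 3·4 + 1
  4 = 4·1 + 0
gcd(47,64) = 1
Back-substitution gives: 47·(15) + 64·(-11) = 1
So 47⁻¹ ≡ 15 ≡ 15 (mod 64)
Check: 47 × 15 = 705 ≡ 1 (mod 64) ✓

47⁻¹ ≡ 15 (mod 64)


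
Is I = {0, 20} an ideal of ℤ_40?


Check ideal conditions for I = {0, 20} in ℤ_40:
(1) I is an additive subgroup? Yes
(2) For r ∈ ℤ_40 and a ∈ I: r·a ∈ I? Yes

Yes, I is an ideal of ℤ_40


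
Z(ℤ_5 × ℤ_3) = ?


Z(G) = {g ∈ G | gx = xg for all x ∈ G}
Direct product of abelian groups is abelian, so Z(G) = G

Z(ℤ_5 × ℤ_3) = ℤ_5 × ℤ_3


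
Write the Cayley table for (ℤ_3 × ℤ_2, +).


Elements: {(0,0), (0,1), (1,0), (1,1), (2,0), (2,1)}
Operation: componentwise addition mod (3, 2)
Entry (a, b) = ((a₁+b₁) mod 3, (a₂+b₂) mod 2)

Cayley table:
      | (0,0) | (0,1) | (1,0) | (1,1) | (2,0) | (2,1)
(0,0) | (0,0) | (0,1) | (1,0) | (1,1) | (2,0) | (2,1)
(0,1) | (0,1) | (0,0) | (1,1) | (1,0) | (2,1) | (2,0)
(1,0) | (1,0) | (1,1) | (2,0) | (2,1) | (0,0) | (0,1)
(1,1) | (1,1) | (1,0) | (2,1) | (2,0) | (0,1) | (0,0)
(2,0) | (2,0) | (2,1) | (0,0) | (0,1) | (1,0) | (1,1)
(2,1) | (2,1) | (2,0) | (0,1) | (0,0) | (1,1) | (1,0)


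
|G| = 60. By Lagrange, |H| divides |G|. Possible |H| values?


Lagrange's theorem: |H| divides |G|
|G| = 60
Divisors of 60: 1, 2, 3, 4, 5, 6, 10, 12, 15, 20, 30, 60

Possible subgroup orders: {1, 2, 3, 4, 5, 6, 10, 12, 15, 20, 30, 60}


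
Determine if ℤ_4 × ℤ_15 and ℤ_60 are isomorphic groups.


Comparing ℤ_4 × ℤ_15 and ℤ_60:
gcd(4,15) = 1, so ℤ_4 × ℤ_15 ≅ ℤ_60 (CRT)

Yes, ℤ_4 × ℤ_15 ≅ ℤ_60


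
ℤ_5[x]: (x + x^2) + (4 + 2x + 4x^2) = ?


Add coefficients mod 5:
x^0: 0 + 4 = 4 (mod 5)
x^1: 1 + 2 = 3 (mod 5)
x^2: 1 + 4 = 0 (mod 5)
Result: 4 + 3x

f + g = 4 + 3x


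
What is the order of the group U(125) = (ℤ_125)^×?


U(n) is the group of units mod n; |U(n)| = φ(n)
|U(125)| = φ(125) = 100

|U(125) = (ℤ_125)^×| = 100


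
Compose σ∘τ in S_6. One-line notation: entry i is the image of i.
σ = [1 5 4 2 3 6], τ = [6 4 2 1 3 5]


σ∘τ: apply τ first, then σ
1 →τ 6 →σ 6
2 →τ 4 →σ 2
3 →τ 2 →σ 5
4 →τ 1 →σ 1
5 →τ 3 →σ 4
6 →τ 5 →σ 3

σ∘τ = [6 2 5 1 4 3]


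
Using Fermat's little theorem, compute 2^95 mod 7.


Fermat's little theorem: if p is prime and gcd(a,p)=1, then a^(p-1) ≡ 1 (mod p)
p = 7 is prime, gcd(2,7) = 1
Reduce exponent: 95 mod 6 = 5
So 2^95 ≡ 2^5 (mod 7)
2^5 mod 7 = 4

2^95 ≡ 4 (mod 7)


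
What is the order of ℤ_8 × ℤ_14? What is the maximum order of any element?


|ℤ_8 × ℤ_14| = 8 × 14 = 112
Max element order = lcm(8,14) = 56
Cyclic? No (gcd=2)

|ℤ_8×ℤ_14| = 112, max element order = 56


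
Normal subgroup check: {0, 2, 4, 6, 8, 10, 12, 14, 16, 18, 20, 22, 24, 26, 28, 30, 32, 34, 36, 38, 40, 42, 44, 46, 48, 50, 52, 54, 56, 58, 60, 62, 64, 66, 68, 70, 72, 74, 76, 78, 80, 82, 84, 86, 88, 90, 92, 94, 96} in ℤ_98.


H = {0, 2, 4, 6, 8, 10, 12, 14, 16, 18, 20, 22, 24, 26, 28, 30, 32, 34, 36, 38, 40, 42, 44, 46, 48, 50, 52, 54, 56, 58, 60, 62, 64, 66, 68, 70, 72, 74, 76, 78, 80, 82, 84, 86, 88, 90, 92, 94, 96} in ℤ_98
ℤ_98 is abelian; every subgroup of an abelian group is normal

Yes, normal subgroup


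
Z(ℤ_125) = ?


Z(G) = {g ∈ G | gx = xg for all x ∈ G}
ℤ_125 is abelian, so Z(G) = G

Z(ℤ_125) = ℤ_125


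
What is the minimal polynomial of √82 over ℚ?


√82 satisfies x² - 82 = 0, irreducible over ℚ since 82 is squarefree

Minimal polynomial: x² - 82


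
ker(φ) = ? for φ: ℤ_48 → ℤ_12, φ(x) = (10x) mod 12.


Kernel = preimage of identity
ker(φ) = {x ∈ ℤ_48 : 10x ≡ 0 (mod 12)}. Since 12 | 48, φ is well-defined. The kernel is the cyclic subgroup ⟨6⟩ of ℤ_48 (order 8), i.e. {0, 6, 12, 18, 24, 30, 36, 42}

ker(φ) = {0, 6, 12, 18, 24, 30, 36, 42}


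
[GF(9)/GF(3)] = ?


GF(9) = GF(3^2), so the extension degree is 2

[GF(9)/GF(3)] = 2


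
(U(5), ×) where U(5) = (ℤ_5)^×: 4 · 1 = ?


Operation: multiplication mod 5
4 · 1 = (a × b) mod 5 with a = 4, b = 1

4 · 1 = 4


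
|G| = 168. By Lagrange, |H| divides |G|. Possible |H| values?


Lagrange's theorem: |H| divides |G|
|G| = 168
Divisors of 168: 1, 2, 3, 4, 6, 7, 8, 12, 14, 21, 24, 28, 42, 56, 84, 168

Possible subgroup orders: {1, 2, 3, 4, 6, 7, 8, 12, 14, 21, 24, 28, 42, 56, 84, 168}


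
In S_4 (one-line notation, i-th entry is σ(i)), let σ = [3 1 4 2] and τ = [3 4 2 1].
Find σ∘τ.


σ∘τ: apply τ first, then σ
1 →τ 3 →σ 4
2 →τ 4 →σ 2
3 →τ 2 →σ 1
4 →τ 1 →σ 3

σ∘τ = [4 2 1 3]


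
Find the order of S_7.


|S_n| = n! (number of permutations of n symbols)
|S_7| = 7! = 5040

|S_7| = 5040


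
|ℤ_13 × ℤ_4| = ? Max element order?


|ℤ_13 × ℤ_4| = 13 × 4 = 52
Max element order = lcm(13,4) = 52
Cyclic? Yes (gcd=1)

|ℤ_13×ℤ_4| = 52, max element order = 52


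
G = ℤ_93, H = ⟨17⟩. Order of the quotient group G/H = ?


|⟨17⟩| = n / gcd(17, 93) = 93 / 1 = 93
H is normal (ℤ_93 is abelian).
|G/H| = |G| / |H| = 93 / 93 = 1

|G/H| = 1


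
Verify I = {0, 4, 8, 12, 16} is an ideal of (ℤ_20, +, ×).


Check ideal conditions for I = {0, 4, 8, 12, 16} in ℤ_20:
(1) I is an additive subgroup? Yes
(2) For r ∈ ℤ_20 and a ∈ I: r·a ∈ I? Yes

Yes, I is an ideal of ℤ_20


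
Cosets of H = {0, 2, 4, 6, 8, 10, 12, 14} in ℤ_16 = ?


H = {0, 2, 4, 6, 8, 10, 12, 14}, |H| = 8
Number of cosets = |G|/|H| = 16/8 = 2
0 + H = {0, 2, 4, 6, 8, 10, 12, 14}
1 + H = {1, 3, 5, 7, 9, 11, 13, 15}

Cosets: 0+H={0,2,4,6,8,10,12,14}; 1+H={1,3,5,7,9,11,13,15}


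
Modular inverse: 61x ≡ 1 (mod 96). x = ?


Use the extended Euclidean algorithm to write 1 = 61·s + 96·t; then s mod 96 is the inverse.
Euclidean algorithm:
  61 = 0·96 + 61
  96 = 1·61 + 35
  61 = 1·35 + 26
  35 = 1·26 + 9
  26 = 2·9 + 8
  9 = 1·8 + 1
  8 = 8·1 + 0
gcd(61,96) = 1
Back-substitution gives: 61·(-11) + 96·(7) = 1
So 61⁻¹ ≡ -11 ≡ 85 (mod 96)
Check: 61 × 85 = 5185 ≡ 1 (mod 96) ✓

61⁻¹ ≡ 85 (mod 96)
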